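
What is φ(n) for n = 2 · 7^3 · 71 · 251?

5145000

φ(12225206) = 12225206 · (1 − 1/2) · (1 − 1/7) · (1 − 1/71) · (1 − 1/251)
       = 12225206 · 105000/249494 = 5145000.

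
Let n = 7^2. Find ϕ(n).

φ(7^2) = 7^2 − 7^1 = 49 − 7 = 42.

42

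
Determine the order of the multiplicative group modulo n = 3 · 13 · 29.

672

φ(3) = 3 − 1 = 2.
φ(13) = 13 − 1 = 12.
φ(29) = 29 − 1 = 28.
φ(1131) = 2 × 12 × 28 = 672.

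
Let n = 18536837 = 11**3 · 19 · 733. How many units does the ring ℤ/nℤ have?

15942960

φ(18536837) = 18536837 · (1 − 1/11) · (1 − 1/19) · (1 − 1/733)
       = 18536837 · 131760/153197 = 15942960.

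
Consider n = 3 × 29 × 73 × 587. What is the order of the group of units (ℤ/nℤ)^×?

φ(3728037) = 3728037 · (1 − 1/3) · (1 − 1/29) · (1 − 1/73) · (1 − 1/587)
       = 3728037 · 2362752/3728037 = 2362752.

2362752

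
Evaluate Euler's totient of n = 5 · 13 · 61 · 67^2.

φ(5) = 5 − 1 = 4.
φ(13) = 13 − 1 = 12.
φ(61) = 61 − 1 = 60.
φ(67^2) = 67^2 − 67^1 = 4489 − 67 = 4422.
φ(17798885) = 4 × 12 × 60 × 4422 = 12735360.

12735360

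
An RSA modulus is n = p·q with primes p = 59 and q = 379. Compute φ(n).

φ(22361) = 22361 · (1 − 1/59) · (1 − 1/379)
       = 22361 · 21924/22361 = 21924.

21924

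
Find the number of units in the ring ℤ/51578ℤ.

23040

Factor 51578: 51578 = 2 · 17 · 37 · 41.
φ(51578) = 51578 · (1 − 1/2) · (1 − 1/17) · (1 − 1/37) · (1 − 1/41)
       = 51578 · 23040/51578 = 23040.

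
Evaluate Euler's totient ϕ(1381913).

1168128

First factor: 1381913 = 13^3 × 17 × 37.
φ(13^3) = 13^2·(13−1) = 169·12 = 2028.
φ(17) = 17 − 1 = 16.
φ(37) = 37 − 1 = 36.
φ(1381913) = 2028 × 16 × 36 = 1168128.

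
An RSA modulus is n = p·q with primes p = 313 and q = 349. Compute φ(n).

108576

φ(109237) = 109237 · (1 − 1/313) · (1 − 1/349)
       = 109237 · 108576/109237 = 108576.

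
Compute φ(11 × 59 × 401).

φ(11) = 11 − 1 = 10.
φ(59) = 59 − 1 = 58.
φ(401) = 401 − 1 = 400.
φ(260249) = 10 × 58 × 400 = 232000.

232000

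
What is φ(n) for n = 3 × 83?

164

φ(3) = 3 − 1 = 2.
φ(83) = 83 − 1 = 82.
Multiply: 2 · 82 = 164.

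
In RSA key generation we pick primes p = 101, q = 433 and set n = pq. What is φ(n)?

43200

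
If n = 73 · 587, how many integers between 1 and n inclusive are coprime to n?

42192

φ(42851) = 42851 · (1 − 1/73) · (1 − 1/587)
       = 42851 · 42192/42851 = 42192.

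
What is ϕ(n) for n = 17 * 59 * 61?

φ(17) = 17 − 1 = 16.
φ(59) = 59 − 1 = 58.
φ(61) = 61 − 1 = 60.
φ(61183) = 16 × 58 × 60 = 55680.

55680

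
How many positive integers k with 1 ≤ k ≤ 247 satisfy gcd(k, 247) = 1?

247 = 13 · 19.
φ(13) = 13 − 1 = 12.
φ(19) = 19 − 1 = 18.
Multiply: 12 · 18 = 216.

216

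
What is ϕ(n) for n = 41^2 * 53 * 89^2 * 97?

64119644160

φ(68453448341) = 68453448341 · (1 − 1/41) · (1 − 1/53) · (1 − 1/89) · (1 − 1/97)
       = 68453448341 · 17571840/18759509 = 64119644160.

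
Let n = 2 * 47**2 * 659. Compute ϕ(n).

φ(2) = 2 − 1 = 1.
φ(47^2) = 47^2 − 47^1 = 2209 − 47 = 2162.
φ(659) = 659 − 1 = 658.
Multiply: 1 · 2162 · 658 = 1422596.

1422596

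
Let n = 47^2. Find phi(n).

φ(47^2) = 47^1·(47−1) = 47·46 = 2162.

2162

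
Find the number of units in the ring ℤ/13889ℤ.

12096

First factor: 13889 = 17 · 19 · 43.
φ(13889) = 13889 · (1 − 1/17) · (1 − 1/19) · (1 − 1/43)
       = 13889 · 12096/13889 = 12096.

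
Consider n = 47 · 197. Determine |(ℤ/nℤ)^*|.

9016

φ(47) = 47 − 1 = 46.
φ(197) = 197 − 1 = 196.
φ(9259) = 46 × 196 = 9016.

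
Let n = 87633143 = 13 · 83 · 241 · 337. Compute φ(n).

φ(13) = 13 − 1 = 12.
φ(83) = 83 − 1 = 82.
φ(241) = 241 − 1 = 240.
φ(337) = 337 − 1 = 336.
Multiply: 12 · 82 · 240 · 336 = 79349760.

79349760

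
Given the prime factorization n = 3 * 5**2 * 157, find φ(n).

6240

φ(3) = 3 − 1 = 2.
φ(5^2) = 5^1·(5−1) = 5·4 = 20.
φ(157) = 157 − 1 = 156.
Since φ is multiplicative, φ(11775) = 2 · 20 · 156 = 6240.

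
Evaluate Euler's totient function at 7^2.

φ(49) = 49 · (1 − 1/7)
       = 49 · 6/7 = 42.

42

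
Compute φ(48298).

First factor: 48298 = 2 × 19 × 31 × 41.
φ(48298) = 48298 · (1 − 1/2) · (1 − 1/19) · (1 − 1/31) · (1 − 1/41)
       = 48298 · 21600/48298 = 21600.

21600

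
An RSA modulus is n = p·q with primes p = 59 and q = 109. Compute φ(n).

6264

φ(pq) = (p−1)(q−1) = 58 · 108 = 6264.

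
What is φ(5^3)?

φ(125) = 125 · (1 − 1/5)
       = 125 · 4/5 = 100.

100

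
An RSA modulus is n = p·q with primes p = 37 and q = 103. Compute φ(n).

φ(pq) = (p−1)(q−1) = 36 · 102 = 3672.

3672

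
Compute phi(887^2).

785882

φ(786769) = 786769 · (1 − 1/887)
       = 786769 · 886/887 = 785882.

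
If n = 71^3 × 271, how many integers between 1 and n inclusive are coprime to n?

φ(96993881) = 96993881 · (1 − 1/71) · (1 − 1/271)
       = 96993881 · 18900/19241 = 95274900.

95274900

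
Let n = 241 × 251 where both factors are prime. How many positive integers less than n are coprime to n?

60000

φ(60491) = 60491 · (1 − 1/241) · (1 − 1/251)
       = 60491 · 60000/60491 = 60000.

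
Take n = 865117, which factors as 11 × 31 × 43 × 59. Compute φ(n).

φ(865117) = 865117 · (1 − 1/11) · (1 − 1/31) · (1 − 1/43) · (1 − 1/59)
       = 865117 · 730800/865117 = 730800.

730800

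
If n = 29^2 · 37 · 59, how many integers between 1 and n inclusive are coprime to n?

φ(1835903) = 1835903 · (1 − 1/29) · (1 − 1/37) · (1 − 1/59)
       = 1835903 · 58464/63307 = 1695456.

1695456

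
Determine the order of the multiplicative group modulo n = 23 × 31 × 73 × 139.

φ(23) = 23 − 1 = 22.
φ(31) = 31 − 1 = 30.
φ(73) = 73 − 1 = 72.
φ(139) = 139 − 1 = 138.
φ(7234811) = 22 × 30 × 72 × 138 = 6557760.

6557760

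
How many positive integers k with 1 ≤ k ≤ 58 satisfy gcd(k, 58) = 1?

28

Prime factorization: 58 = 2 * 29.
φ(58) = 58 · (1 − 1/2) · (1 − 1/29)
       = 58 · 28/58 = 28.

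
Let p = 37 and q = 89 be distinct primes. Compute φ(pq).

φ(37) = 37 − 1 = 36.
φ(89) = 89 − 1 = 88.
φ(3293) = 36 × 88 = 3168.

3168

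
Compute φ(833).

672

First factor: 833 = 7^2 × 17.
φ(7^2) = 7^2 − 7^1 = 49 − 7 = 42.
φ(17) = 17 − 1 = 16.
Multiply: 42 · 16 = 672.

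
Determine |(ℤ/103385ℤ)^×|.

73920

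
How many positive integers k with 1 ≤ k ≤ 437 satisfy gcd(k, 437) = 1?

396

Factor 437: 437 = 19 · 23.
φ(437) = 437 · (1 − 1/19) · (1 − 1/23)
       = 437 · 396/437 = 396.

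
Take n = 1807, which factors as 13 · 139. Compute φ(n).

1656

φ(1807) = 1807 · (1 − 1/13) · (1 − 1/139)
       = 1807 · 1656/1807 = 1656.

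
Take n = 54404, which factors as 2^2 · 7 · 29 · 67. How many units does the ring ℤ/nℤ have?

φ(2^2) = 2^1·(2−1) = 2·1 = 2.
φ(7) = 7 − 1 = 6.
φ(29) = 29 − 1 = 28.
φ(67) = 67 − 1 = 66.
Multiply: 2 · 6 · 28 · 66 = 22176.

22176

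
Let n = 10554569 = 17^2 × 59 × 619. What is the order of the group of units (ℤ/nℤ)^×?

9749568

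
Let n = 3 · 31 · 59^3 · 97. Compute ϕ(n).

φ(3) = 3 − 1 = 2.
φ(31) = 31 − 1 = 30.
φ(59^3) = 59^2·(59−1) = 3481·58 = 201898.
φ(97) = 97 − 1 = 96.
Multiply: 2 · 30 · 201898 · 96 = 1162932480.

1162932480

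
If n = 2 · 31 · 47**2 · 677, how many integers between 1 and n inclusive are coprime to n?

φ(92720566) = 92720566 · (1 − 1/2) · (1 − 1/31) · (1 − 1/47) · (1 − 1/677)
       = 92720566 · 932880/1972778 = 43845360.

43845360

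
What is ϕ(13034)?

5292

Prime factorization: 13034 = 2 * 7^3 * 19.
φ(13034) = 13034 · (1 − 1/2) · (1 − 1/7) · (1 − 1/19)
       = 13034 · 108/266 = 5292.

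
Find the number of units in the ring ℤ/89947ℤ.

69120

First factor: 89947 = 11 · 13 · 17 · 37.
φ(89947) = 89947 · (1 − 1/11) · (1 − 1/13) · (1 − 1/17) · (1 − 1/37)
       = 89947 · 69120/89947 = 69120.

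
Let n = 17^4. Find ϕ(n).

φ(83521) = 83521 · (1 − 1/17)
       = 83521 · 16/17 = 78608.

78608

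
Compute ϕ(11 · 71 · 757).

φ(11) = 11 − 1 = 10.
φ(71) = 71 − 1 = 70.
φ(757) = 757 − 1 = 756.
φ(591217) = 10 × 70 × 756 = 529200.

529200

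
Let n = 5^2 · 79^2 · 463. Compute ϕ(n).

φ(72239575) = 72239575 · (1 − 1/5) · (1 − 1/79) · (1 − 1/463)
       = 72239575 · 144144/182885 = 56936880.

56936880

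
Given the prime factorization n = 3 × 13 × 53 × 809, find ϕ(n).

φ(1672203) = 1672203 · (1 − 1/3) · (1 − 1/13) · (1 − 1/53) · (1 − 1/809)
       = 1672203 · 1008384/1672203 = 1008384.

1008384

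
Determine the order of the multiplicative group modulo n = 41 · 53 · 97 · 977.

194887680

φ(205933037) = 205933037 · (1 − 1/41) · (1 − 1/53) · (1 − 1/97) · (1 − 1/977)
       = 205933037 · 194887680/205933037 = 194887680.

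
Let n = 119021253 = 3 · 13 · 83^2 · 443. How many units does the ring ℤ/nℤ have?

φ(3) = 3 − 1 = 2.
φ(13) = 13 − 1 = 12.
φ(83^2) = 83^2 − 83^1 = 6889 − 83 = 6806.
φ(443) = 443 − 1 = 442.
Multiply: 2 · 12 · 6806 · 442 = 72198048.

72198048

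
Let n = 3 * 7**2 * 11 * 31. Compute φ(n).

φ(50127) = 50127 · (1 − 1/3) · (1 − 1/7) · (1 − 1/11) · (1 − 1/31)
       = 50127 · 3600/7161 = 25200.

25200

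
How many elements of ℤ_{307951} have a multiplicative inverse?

Factor 307951: 307951 = 7 · 29 · 37 · 41.
φ(307951) = 307951 · (1 − 1/7) · (1 − 1/29) · (1 − 1/37) · (1 − 1/41)
       = 307951 · 241920/307951 = 241920.

241920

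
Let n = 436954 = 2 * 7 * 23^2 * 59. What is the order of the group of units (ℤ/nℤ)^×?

φ(436954) = 436954 · (1 − 1/2) · (1 − 1/7) · (1 − 1/23) · (1 − 1/59)
       = 436954 · 7656/18998 = 176088.

176088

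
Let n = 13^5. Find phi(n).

φ(371293) = 371293 · (1 − 1/13)
       = 371293 · 12/13 = 342732.

342732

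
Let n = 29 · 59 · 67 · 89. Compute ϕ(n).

9432192

φ(10202693) = 10202693 · (1 − 1/29) · (1 − 1/59) · (1 − 1/67) · (1 − 1/89)
       = 10202693 · 9432192/10202693 = 9432192.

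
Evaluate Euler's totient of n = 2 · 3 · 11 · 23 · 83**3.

φ(2) = 2 − 1 = 1.
φ(3) = 3 − 1 = 2.
φ(11) = 11 − 1 = 10.
φ(23) = 23 − 1 = 22.
φ(83^3) = 83^2·(83−1) = 6889·82 = 564898.
Since φ is multiplicative, φ(867972666) = 1 · 2 · 10 · 22 · 564898 = 248555120.

248555120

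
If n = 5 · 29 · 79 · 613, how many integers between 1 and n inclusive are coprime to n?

φ(5) = 5 − 1 = 4.
φ(29) = 29 − 1 = 28.
φ(79) = 79 − 1 = 78.
φ(613) = 613 − 1 = 612.
φ(7021915) = 4 × 28 × 78 × 612 = 5346432.

5346432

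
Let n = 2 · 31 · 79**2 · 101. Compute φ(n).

φ(2) = 2 − 1 = 1.
φ(31) = 31 − 1 = 30.
φ(79^2) = 79^1·(79−1) = 79·78 = 6162.
φ(101) = 101 − 1 = 100.
Multiply: 1 · 30 · 6162 · 100 = 18486000.

18486000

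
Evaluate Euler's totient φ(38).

18

Factor 38: 38 = 2 * 19.
φ(2) = 2 − 1 = 1.
φ(19) = 19 − 1 = 18.
φ(38) = 1 × 18 = 18.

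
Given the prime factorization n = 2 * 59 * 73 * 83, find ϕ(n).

342432

φ(2) = 2 − 1 = 1.
φ(59) = 59 − 1 = 58.
φ(73) = 73 − 1 = 72.
φ(83) = 83 − 1 = 82.
φ(714962) = 1 × 58 × 72 × 82 = 342432.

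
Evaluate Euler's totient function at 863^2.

743906

φ(744769) = 744769 · (1 − 1/863)
       = 744769 · 862/863 = 743906.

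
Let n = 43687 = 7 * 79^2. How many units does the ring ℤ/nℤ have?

36972

φ(43687) = 43687 · (1 − 1/7) · (1 − 1/79)
       = 43687 · 468/553 = 36972.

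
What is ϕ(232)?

Prime factorization: 232 = 2^3 · 29.
φ(2^3) = 2^2·(2−1) = 4·1 = 4.
φ(29) = 29 − 1 = 28.
Multiply: 4 · 28 = 112.

112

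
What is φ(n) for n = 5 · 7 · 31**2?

22320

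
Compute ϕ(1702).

792

Factor 1702: 1702 = 2 · 23 · 37.
φ(2) = 2 − 1 = 1.
φ(23) = 23 − 1 = 22.
φ(37) = 37 − 1 = 36.
φ(1702) = 1 × 22 × 36 = 792.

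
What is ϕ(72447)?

43200

First factor: 72447 = 3 × 19 × 31 × 41.
φ(3) = 3 − 1 = 2.
φ(19) = 19 − 1 = 18.
φ(31) = 31 − 1 = 30.
φ(41) = 41 − 1 = 40.
Multiply: 2 · 18 · 30 · 40 = 43200.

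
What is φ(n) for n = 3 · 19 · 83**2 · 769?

188172288

φ(301965537) = 301965537 · (1 − 1/3) · (1 − 1/19) · (1 − 1/83) · (1 − 1/769)
       = 301965537 · 2267136/3638139 = 188172288.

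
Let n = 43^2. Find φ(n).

1806

φ(1849) = 1849 · (1 − 1/43)
       = 1849 · 42/43 = 1806.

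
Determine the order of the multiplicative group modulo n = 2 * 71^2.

4970

φ(10082) = 10082 · (1 − 1/2) · (1 − 1/71)
       = 10082 · 70/142 = 4970.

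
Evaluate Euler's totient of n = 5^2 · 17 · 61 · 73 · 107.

146534400

φ(202500175) = 202500175 · (1 − 1/5) · (1 − 1/17) · (1 − 1/61) · (1 − 1/73) · (1 − 1/107)
       = 202500175 · 29306880/40500035 = 146534400.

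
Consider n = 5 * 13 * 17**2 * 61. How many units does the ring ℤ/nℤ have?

φ(5) = 5 − 1 = 4.
φ(13) = 13 − 1 = 12.
φ(17^2) = 17^2 − 17^1 = 289 − 17 = 272.
φ(61) = 61 − 1 = 60.
φ(1145885) = 4 × 12 × 272 × 60 = 783360.

783360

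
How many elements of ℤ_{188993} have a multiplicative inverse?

Factor 188993: 188993 = 7^3 × 19 × 29.
φ(188993) = 188993 · (1 − 1/7) · (1 − 1/19) · (1 − 1/29)
       = 188993 · 3024/3857 = 148176.

148176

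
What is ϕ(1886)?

880

First factor: 1886 = 2 * 23 * 41.
φ(2) = 2 − 1 = 1.
φ(23) = 23 − 1 = 22.
φ(41) = 41 − 1 = 40.
φ(1886) = 1 × 22 × 40 = 880.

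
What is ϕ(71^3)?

φ(357911) = 357911 · (1 − 1/71)
       = 357911 · 70/71 = 352870.

352870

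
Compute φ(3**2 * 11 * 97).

φ(9603) = 9603 · (1 − 1/3) · (1 − 1/11) · (1 − 1/97)
       = 9603 · 1920/3201 = 5760.

5760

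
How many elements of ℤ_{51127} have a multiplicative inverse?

51127 = 29 · 41 · 43.
φ(29) = 29 − 1 = 28.
φ(41) = 41 − 1 = 40.
φ(43) = 43 − 1 = 42.
Since φ is multiplicative, φ(51127) = 28 · 40 · 42 = 47040.

47040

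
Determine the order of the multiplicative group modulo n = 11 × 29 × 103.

φ(11) = 11 − 1 = 10.
φ(29) = 29 − 1 = 28.
φ(103) = 103 − 1 = 102.
Since φ is multiplicative, φ(32857) = 10 · 28 · 102 = 28560.

28560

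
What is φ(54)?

Factor 54: 54 = 2 × 3^3.
φ(54) = 54 · (1 − 1/2) · (1 − 1/3)
       = 54 · 2/6 = 18.

18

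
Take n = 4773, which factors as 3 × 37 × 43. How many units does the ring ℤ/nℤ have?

φ(3) = 3 − 1 = 2.
φ(37) = 37 − 1 = 36.
φ(43) = 43 − 1 = 42.
φ(4773) = 2 × 36 × 42 = 3024.

3024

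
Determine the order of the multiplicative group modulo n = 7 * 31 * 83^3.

φ(7) = 7 − 1 = 6.
φ(31) = 31 − 1 = 30.
φ(83^3) = 83^3 − 83^2 = 571787 − 6889 = 564898.
φ(124077779) = 6 × 30 × 564898 = 101681640.

101681640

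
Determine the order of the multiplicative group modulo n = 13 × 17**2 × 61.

195840

φ(229177) = 229177 · (1 − 1/13) · (1 − 1/17) · (1 − 1/61)
       = 229177 · 11520/13481 = 195840.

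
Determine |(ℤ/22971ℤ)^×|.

Prime factorization: 22971 = 3 * 13 * 19 * 31.
φ(22971) = 22971 · (1 − 1/3) · (1 − 1/13) · (1 − 1/19) · (1 − 1/31)
       = 22971 · 12960/22971 = 12960.

12960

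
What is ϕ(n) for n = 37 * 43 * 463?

698544

φ(37) = 37 − 1 = 36.
φ(43) = 43 − 1 = 42.
φ(463) = 463 − 1 = 462.
Multiply: 36 · 42 · 462 = 698544.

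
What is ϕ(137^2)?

φ(137^2) = 137^1·(137−1) = 137·136 = 18632.

18632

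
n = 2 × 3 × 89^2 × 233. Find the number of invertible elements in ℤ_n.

φ(2) = 2 − 1 = 1.
φ(3) = 3 − 1 = 2.
φ(89^2) = 89^1·(89−1) = 89·88 = 7832.
φ(233) = 233 − 1 = 232.
Since φ is multiplicative, φ(11073558) = 1 · 2 · 7832 · 232 = 3634048.

3634048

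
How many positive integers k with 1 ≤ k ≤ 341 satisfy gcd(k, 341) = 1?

341 = 11 * 31.
φ(341) = 341 · (1 − 1/11) · (1 − 1/31)
       = 341 · 300/341 = 300.

300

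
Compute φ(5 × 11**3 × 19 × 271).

23522400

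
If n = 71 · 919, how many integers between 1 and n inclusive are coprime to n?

64260

φ(65249) = 65249 · (1 − 1/71) · (1 − 1/919)
       = 65249 · 64260/65249 = 64260.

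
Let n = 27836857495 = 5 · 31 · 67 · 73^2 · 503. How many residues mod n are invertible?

20897015040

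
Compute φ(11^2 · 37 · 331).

1306800

φ(11^2) = 11^1·(11−1) = 11·10 = 110.
φ(37) = 37 − 1 = 36.
φ(331) = 331 − 1 = 330.
φ(1481887) = 110 × 36 × 330 = 1306800.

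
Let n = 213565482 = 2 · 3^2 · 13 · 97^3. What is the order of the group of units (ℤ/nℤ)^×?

65035008

φ(2) = 2 − 1 = 1.
φ(3^2) = 3^2 − 3^1 = 9 − 3 = 6.
φ(13) = 13 − 1 = 12.
φ(97^3) = 97^3 − 97^2 = 912673 − 9409 = 903264.
φ(213565482) = 1 × 6 × 12 × 903264 = 65035008.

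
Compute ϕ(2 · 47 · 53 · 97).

φ(2) = 2 − 1 = 1.
φ(47) = 47 − 1 = 46.
φ(53) = 53 − 1 = 52.
φ(97) = 97 − 1 = 96.
φ(483254) = 1 × 46 × 52 × 96 = 229632.

229632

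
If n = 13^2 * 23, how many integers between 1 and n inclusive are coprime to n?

3432

φ(3887) = 3887 · (1 − 1/13) · (1 − 1/23)
       = 3887 · 264/299 = 3432.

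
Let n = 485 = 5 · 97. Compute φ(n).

φ(485) = 485 · (1 − 1/5) · (1 − 1/97)
       = 485 · 384/485 = 384.

384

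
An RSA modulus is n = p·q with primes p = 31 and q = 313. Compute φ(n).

9360

φ(n) = (p − 1)(q − 1) = (31−1)(313−1) = 30·312 = 9360.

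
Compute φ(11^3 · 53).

φ(70543) = 70543 · (1 − 1/11) · (1 − 1/53)
       = 70543 · 520/583 = 62920.

62920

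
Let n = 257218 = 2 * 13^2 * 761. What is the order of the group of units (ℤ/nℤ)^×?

118560

φ(2) = 2 − 1 = 1.
φ(13^2) = 13^2 − 13^1 = 169 − 13 = 156.
φ(761) = 761 − 1 = 760.
Multiply: 1 · 156 · 760 = 118560.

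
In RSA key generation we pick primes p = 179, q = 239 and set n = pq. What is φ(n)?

For distinct primes, φ(pq) = (p−1)(q−1) = 178 × 238 = 42364.

42364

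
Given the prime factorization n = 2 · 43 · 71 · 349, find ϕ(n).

1023120

φ(2130994) = 2130994 · (1 − 1/2) · (1 − 1/43) · (1 − 1/71) · (1 − 1/349)
       = 2130994 · 1023120/2130994 = 1023120.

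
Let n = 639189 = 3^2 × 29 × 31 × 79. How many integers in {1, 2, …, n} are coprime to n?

φ(639189) = 639189 · (1 − 1/3) · (1 − 1/29) · (1 − 1/31) · (1 − 1/79)
       = 639189 · 131040/213063 = 393120.

393120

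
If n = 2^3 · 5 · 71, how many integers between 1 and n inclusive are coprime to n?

1120

φ(2840) = 2840 · (1 − 1/2) · (1 − 1/5) · (1 − 1/71)
       = 2840 · 280/710 = 1120.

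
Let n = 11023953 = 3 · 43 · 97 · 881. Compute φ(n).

7096320

φ(11023953) = 11023953 · (1 − 1/3) · (1 − 1/43) · (1 − 1/97) · (1 − 1/881)
       = 11023953 · 7096320/11023953 = 7096320.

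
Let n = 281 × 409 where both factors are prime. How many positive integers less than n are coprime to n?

114240

For distinct primes, φ(pq) = (p−1)(q−1) = 280 × 408 = 114240.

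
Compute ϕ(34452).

First factor: 34452 = 2^2 · 3^3 · 11 · 29.
φ(2^2) = 2^1·(2−1) = 2·1 = 2.
φ(3^3) = 3^2·(3−1) = 9·2 = 18.
φ(11) = 11 − 1 = 10.
φ(29) = 29 − 1 = 28.
Multiply: 2 · 18 · 10 · 28 = 10080.

10080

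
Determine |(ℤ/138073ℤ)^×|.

138073 = 13^2 * 19 * 43.
φ(138073) = 138073 · (1 − 1/13) · (1 − 1/19) · (1 − 1/43)
       = 138073 · 9072/10621 = 117936.

117936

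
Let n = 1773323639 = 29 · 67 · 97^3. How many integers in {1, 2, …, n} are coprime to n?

1669231872

φ(1773323639) = 1773323639 · (1 − 1/29) · (1 − 1/67) · (1 − 1/97)
       = 1773323639 · 177408/188471 = 1669231872.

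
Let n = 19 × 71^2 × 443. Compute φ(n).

φ(42430097) = 42430097 · (1 − 1/19) · (1 − 1/71) · (1 − 1/443)
       = 42430097 · 556920/597607 = 39541320.

39541320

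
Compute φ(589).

540

589 = 19 * 31.
φ(589) = 589 · (1 − 1/19) · (1 − 1/31)
       = 589 · 540/589 = 540.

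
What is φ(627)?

360

627 = 3 · 11 · 19.
φ(627) = 627 · (1 − 1/3) · (1 − 1/11) · (1 − 1/19)
       = 627 · 360/627 = 360.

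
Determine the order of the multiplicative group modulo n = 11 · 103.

1020

φ(1133) = 1133 · (1 − 1/11) · (1 − 1/103)
       = 1133 · 1020/1133 = 1020.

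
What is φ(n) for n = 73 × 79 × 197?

1100736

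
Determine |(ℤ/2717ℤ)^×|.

2160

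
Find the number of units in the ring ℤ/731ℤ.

First factor: 731 = 17 · 43.
φ(731) = 731 · (1 − 1/17) · (1 − 1/43)
       = 731 · 672/731 = 672.

672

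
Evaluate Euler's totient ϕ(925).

925 = 5**2 × 37.
φ(5^2) = 5^2 − 5^1 = 25 − 5 = 20.
φ(37) = 37 − 1 = 36.
φ(925) = 20 × 36 = 720.

720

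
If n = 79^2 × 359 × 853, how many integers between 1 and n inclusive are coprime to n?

φ(1911162707) = 1911162707 · (1 − 1/79) · (1 − 1/359) · (1 − 1/853)
       = 1911162707 · 23791248/24191933 = 1879508592.

1879508592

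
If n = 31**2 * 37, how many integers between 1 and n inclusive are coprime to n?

φ(31^2) = 31^1·(31−1) = 31·30 = 930.
φ(37) = 37 − 1 = 36.
Since φ is multiplicative, φ(35557) = 930 · 36 = 33480.

33480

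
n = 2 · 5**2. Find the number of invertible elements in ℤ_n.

20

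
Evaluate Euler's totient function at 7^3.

294

φ(7^3) = 7^2·(7−1) = 49·6 = 294.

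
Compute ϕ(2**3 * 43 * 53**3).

φ(2^3) = 2^3 − 2^2 = 8 − 4 = 4.
φ(43) = 43 − 1 = 42.
φ(53^3) = 53^2·(53−1) = 2809·52 = 146068.
Since φ is multiplicative, φ(51213688) = 4 · 42 · 146068 = 24539424.

24539424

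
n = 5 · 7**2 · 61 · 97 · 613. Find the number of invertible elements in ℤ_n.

φ(888644645) = 888644645 · (1 − 1/5) · (1 − 1/7) · (1 − 1/61) · (1 − 1/97) · (1 − 1/613)
       = 888644645 · 84602880/126949235 = 592220160.

592220160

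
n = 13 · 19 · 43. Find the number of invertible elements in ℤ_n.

φ(13) = 13 − 1 = 12.
φ(19) = 19 − 1 = 18.
φ(43) = 43 − 1 = 42.
Since φ is multiplicative, φ(10621) = 12 · 18 · 42 = 9072.

9072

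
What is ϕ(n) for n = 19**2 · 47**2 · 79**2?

4556207448

φ(4976879209) = 4976879209 · (1 − 1/19) · (1 − 1/47) · (1 − 1/79)
       = 4976879209 · 64584/70547 = 4556207448.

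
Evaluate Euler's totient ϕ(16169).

14256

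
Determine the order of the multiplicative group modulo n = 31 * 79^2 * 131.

24031800

φ(25344701) = 25344701 · (1 − 1/31) · (1 − 1/79) · (1 − 1/131)
       = 25344701 · 304200/320819 = 24031800.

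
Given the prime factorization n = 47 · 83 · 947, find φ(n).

φ(3694247) = 3694247 · (1 − 1/47) · (1 − 1/83) · (1 − 1/947)
       = 3694247 · 3568312/3694247 = 3568312.

3568312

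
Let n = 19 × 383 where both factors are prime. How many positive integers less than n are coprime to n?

6876

φ(19) = 19 − 1 = 18.
φ(383) = 383 − 1 = 382.
φ(7277) = 18 × 382 = 6876.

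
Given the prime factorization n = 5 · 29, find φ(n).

112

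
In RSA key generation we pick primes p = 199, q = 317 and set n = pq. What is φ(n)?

φ(pq) = (p−1)(q−1) = 198 · 316 = 62568.

62568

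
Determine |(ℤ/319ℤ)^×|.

280

319 = 11 · 29.
φ(11) = 11 − 1 = 10.
φ(29) = 29 − 1 = 28.
Since φ is multiplicative, φ(319) = 10 · 28 = 280.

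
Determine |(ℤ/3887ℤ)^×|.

3432

Prime factorization: 3887 = 13^2 × 23.
φ(3887) = 3887 · (1 − 1/13) · (1 − 1/23)
       = 3887 · 264/299 = 3432.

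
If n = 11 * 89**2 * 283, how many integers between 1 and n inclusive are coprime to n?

22086240

φ(24658073) = 24658073 · (1 − 1/11) · (1 − 1/89) · (1 − 1/283)
       = 24658073 · 248160/277057 = 22086240.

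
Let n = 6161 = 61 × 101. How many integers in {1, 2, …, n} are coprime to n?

φ(61) = 61 − 1 = 60.
φ(101) = 101 − 1 = 100.
φ(6161) = 60 × 100 = 6000.

6000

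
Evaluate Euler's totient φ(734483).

635040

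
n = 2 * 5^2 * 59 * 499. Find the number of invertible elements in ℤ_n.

φ(2) = 2 − 1 = 1.
φ(5^2) = 5^1·(5−1) = 5·4 = 20.
φ(59) = 59 − 1 = 58.
φ(499) = 499 − 1 = 498.
φ(1472050) = 1 × 20 × 58 × 498 = 577680.

577680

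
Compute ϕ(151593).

89232

Factor 151593: 151593 = 3 · 13^3 · 23.
φ(151593) = 151593 · (1 − 1/3) · (1 − 1/13) · (1 − 1/23)
       = 151593 · 528/897 = 89232.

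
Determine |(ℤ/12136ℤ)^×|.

Prime factorization: 12136 = 2^3 * 37 * 41.
φ(12136) = 12136 · (1 − 1/2) · (1 − 1/37) · (1 − 1/41)
       = 12136 · 1440/3034 = 5760.

5760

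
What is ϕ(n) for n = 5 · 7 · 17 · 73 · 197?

5419008

φ(5) = 5 − 1 = 4.
φ(7) = 7 − 1 = 6.
φ(17) = 17 − 1 = 16.
φ(73) = 73 − 1 = 72.
φ(197) = 197 − 1 = 196.
φ(8556695) = 4 × 6 × 16 × 72 × 196 = 5419008.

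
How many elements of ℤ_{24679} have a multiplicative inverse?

22176

Factor 24679: 24679 = 23 · 29 · 37.
φ(23) = 23 − 1 = 22.
φ(29) = 29 − 1 = 28.
φ(37) = 37 − 1 = 36.
Multiply: 22 · 28 · 36 = 22176.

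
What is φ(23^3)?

φ(12167) = 12167 · (1 − 1/23)
       = 12167 · 22/23 = 11638.

11638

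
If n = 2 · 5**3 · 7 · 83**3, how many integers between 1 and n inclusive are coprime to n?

338938800

φ(2) = 2 − 1 = 1.
φ(5^3) = 5^3 − 5^2 = 125 − 25 = 100.
φ(7) = 7 − 1 = 6.
φ(83^3) = 83^2·(83−1) = 6889·82 = 564898.
φ(1000627250) = 1 × 100 × 6 × 564898 = 338938800.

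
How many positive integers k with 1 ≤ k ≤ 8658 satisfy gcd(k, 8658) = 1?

2592

8658 = 2 * 3**2 * 13 * 37.
φ(8658) = 8658 · (1 − 1/2) · (1 − 1/3) · (1 − 1/13) · (1 − 1/37)
       = 8658 · 864/2886 = 2592.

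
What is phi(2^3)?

4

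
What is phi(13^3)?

2028

φ(2197) = 2197 · (1 − 1/13)
       = 2197 · 12/13 = 2028.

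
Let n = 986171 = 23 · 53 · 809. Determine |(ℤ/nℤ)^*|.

924352

φ(23) = 23 − 1 = 22.
φ(53) = 53 − 1 = 52.
φ(809) = 809 − 1 = 808.
φ(986171) = 22 × 52 × 808 = 924352.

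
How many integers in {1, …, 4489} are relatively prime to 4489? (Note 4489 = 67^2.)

4422

φ(67^2) = 67^1·(67−1) = 67·66 = 4422.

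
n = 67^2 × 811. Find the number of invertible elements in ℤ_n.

φ(67^2) = 67^1·(67−1) = 67·66 = 4422.
φ(811) = 811 − 1 = 810.
φ(3640579) = 4422 × 810 = 3581820.

3581820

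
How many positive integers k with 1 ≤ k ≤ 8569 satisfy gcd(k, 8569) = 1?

7200

Factor 8569: 8569 = 11 × 19 × 41.
φ(11) = 11 − 1 = 10.
φ(19) = 19 − 1 = 18.
φ(41) = 41 − 1 = 40.
Since φ is multiplicative, φ(8569) = 10 · 18 · 40 = 7200.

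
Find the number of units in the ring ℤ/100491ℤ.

Prime factorization: 100491 = 3 × 19 × 41 × 43.
φ(3) = 3 − 1 = 2.
φ(19) = 19 − 1 = 18.
φ(41) = 41 − 1 = 40.
φ(43) = 43 − 1 = 42.
Multiply: 2 · 18 · 40 · 42 = 60480.

60480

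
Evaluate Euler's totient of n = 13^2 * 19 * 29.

φ(13^2) = 13^1·(13−1) = 13·12 = 156.
φ(19) = 19 − 1 = 18.
φ(29) = 29 − 1 = 28.
φ(93119) = 156 × 18 × 28 = 78624.

78624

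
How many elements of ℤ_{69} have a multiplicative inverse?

Prime factorization: 69 = 3 · 23.
φ(3) = 3 − 1 = 2.
φ(23) = 23 − 1 = 22.
Multiply: 2 · 22 = 44.

44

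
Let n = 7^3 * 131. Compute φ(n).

38220

φ(44933) = 44933 · (1 − 1/7) · (1 − 1/131)
       = 44933 · 780/917 = 38220.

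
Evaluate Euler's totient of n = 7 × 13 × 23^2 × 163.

φ(7846657) = 7846657 · (1 − 1/7) · (1 − 1/13) · (1 − 1/23) · (1 − 1/163)
       = 7846657 · 256608/341159 = 5901984.

5901984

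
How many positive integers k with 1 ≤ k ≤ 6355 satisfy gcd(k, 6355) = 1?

Prime factorization: 6355 = 5 × 31 × 41.
φ(5) = 5 − 1 = 4.
φ(31) = 31 − 1 = 30.
φ(41) = 41 − 1 = 40.
Since φ is multiplicative, φ(6355) = 4 · 30 · 40 = 4800.

4800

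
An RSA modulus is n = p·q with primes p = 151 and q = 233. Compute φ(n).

34800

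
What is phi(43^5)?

143589642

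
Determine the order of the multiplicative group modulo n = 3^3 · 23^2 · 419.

3807144

φ(3^3) = 3^2·(3−1) = 9·2 = 18.
φ(23^2) = 23^1·(23−1) = 23·22 = 506.
φ(419) = 419 − 1 = 418.
φ(5984577) = 18 × 506 × 418 = 3807144.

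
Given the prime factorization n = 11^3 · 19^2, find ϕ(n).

413820

φ(11^3) = 11^3 − 11^2 = 1331 − 121 = 1210.
φ(19^2) = 19^2 − 19^1 = 361 − 19 = 342.
Multiply: 1210 · 342 = 413820.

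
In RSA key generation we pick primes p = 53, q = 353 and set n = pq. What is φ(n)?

18304

For distinct primes, φ(pq) = (p−1)(q−1) = 52 × 352 = 18304.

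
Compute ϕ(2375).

1800

Prime factorization: 2375 = 5^3 · 19.
φ(5^3) = 5^3 − 5^2 = 125 − 25 = 100.
φ(19) = 19 − 1 = 18.
φ(2375) = 100 × 18 = 1800.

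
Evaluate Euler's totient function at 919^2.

843642

φ(844561) = 844561 · (1 − 1/919)
       = 844561 · 918/919 = 843642.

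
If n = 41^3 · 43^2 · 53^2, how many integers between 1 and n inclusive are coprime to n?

334676072640

φ(357964715561) = 357964715561 · (1 − 1/41) · (1 − 1/43) · (1 − 1/53)
       = 357964715561 · 87360/93439 = 334676072640.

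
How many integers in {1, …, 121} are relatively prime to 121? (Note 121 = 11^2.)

110

φ(11^2) = 11^2 − 11^1 = 121 − 11 = 110.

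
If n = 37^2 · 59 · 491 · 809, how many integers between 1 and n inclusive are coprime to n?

φ(32083775849) = 32083775849 · (1 − 1/37) · (1 − 1/59) · (1 − 1/491) · (1 − 1/809)
       = 32083775849 · 826680960/867129077 = 30587195520.

30587195520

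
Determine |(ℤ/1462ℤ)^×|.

672

Factor 1462: 1462 = 2 · 17 · 43.
φ(2) = 2 − 1 = 1.
φ(17) = 17 − 1 = 16.
φ(43) = 43 − 1 = 42.
φ(1462) = 1 × 16 × 42 = 672.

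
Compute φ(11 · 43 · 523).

219240

φ(247379) = 247379 · (1 − 1/11) · (1 − 1/43) · (1 − 1/523)
       = 247379 · 219240/247379 = 219240.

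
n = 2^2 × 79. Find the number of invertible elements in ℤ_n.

φ(316) = 316 · (1 − 1/2) · (1 − 1/79)
       = 316 · 78/158 = 156.

156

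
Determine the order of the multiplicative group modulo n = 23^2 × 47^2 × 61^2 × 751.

3002953140000

φ(23^2) = 23^2 − 23^1 = 529 − 23 = 506.
φ(47^2) = 47^1·(47−1) = 47·46 = 2162.
φ(61^2) = 61^1·(61−1) = 61·60 = 3660.
φ(751) = 751 − 1 = 750.
φ(3265509826231) = 506 × 2162 × 3660 × 750 = 3002953140000.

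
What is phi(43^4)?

φ(43^4) = 43^3·(43−1) = 79507·42 = 3339294.

3339294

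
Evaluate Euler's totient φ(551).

First factor: 551 = 19 × 29.
φ(19) = 19 − 1 = 18.
φ(29) = 29 − 1 = 28.
Since φ is multiplicative, φ(551) = 18 · 28 = 504.

504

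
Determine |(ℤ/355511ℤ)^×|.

355511 = 13 · 23 · 29 · 41.
φ(13) = 13 − 1 = 12.
φ(23) = 23 − 1 = 22.
φ(29) = 29 − 1 = 28.
φ(41) = 41 − 1 = 40.
φ(355511) = 12 × 22 × 28 × 40 = 295680.

295680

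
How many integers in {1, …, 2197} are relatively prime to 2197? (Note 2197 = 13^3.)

φ(13^3) = 13^3 − 13^2 = 2197 − 169 = 2028.

2028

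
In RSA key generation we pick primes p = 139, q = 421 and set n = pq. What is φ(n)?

φ(58519) = 58519 · (1 − 1/139) · (1 − 1/421)
       = 58519 · 57960/58519 = 57960.

57960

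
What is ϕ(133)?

Prime factorization: 133 = 7 · 19.
φ(7) = 7 − 1 = 6.
φ(19) = 19 − 1 = 18.
Multiply: 6 · 18 = 108.

108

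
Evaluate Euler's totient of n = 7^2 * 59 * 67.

160776

φ(7^2) = 7^1·(7−1) = 7·6 = 42.
φ(59) = 59 − 1 = 58.
φ(67) = 67 − 1 = 66.
φ(193697) = 42 × 58 × 66 = 160776.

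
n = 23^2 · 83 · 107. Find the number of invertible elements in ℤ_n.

φ(23^2) = 23^1·(23−1) = 23·22 = 506.
φ(83) = 83 − 1 = 82.
φ(107) = 107 − 1 = 106.
Multiply: 506 · 82 · 106 = 4398152.

4398152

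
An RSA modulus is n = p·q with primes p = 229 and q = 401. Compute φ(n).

91200

φ(n) = (p − 1)(q − 1) = (229−1)(401−1) = 228·400 = 91200.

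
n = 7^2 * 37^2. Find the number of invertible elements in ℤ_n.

φ(7^2) = 7^2 − 7^1 = 49 − 7 = 42.
φ(37^2) = 37^2 − 37^1 = 1369 − 37 = 1332.
Since φ is multiplicative, φ(67081) = 42 · 1332 = 55944.

55944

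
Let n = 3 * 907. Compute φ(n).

φ(3) = 3 − 1 = 2.
φ(907) = 907 − 1 = 906.
φ(2721) = 2 × 906 = 1812.

1812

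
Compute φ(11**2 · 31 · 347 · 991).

1130382000

φ(1289882627) = 1289882627 · (1 − 1/11) · (1 − 1/31) · (1 − 1/347) · (1 − 1/991)
       = 1289882627 · 102762000/117262057 = 1130382000.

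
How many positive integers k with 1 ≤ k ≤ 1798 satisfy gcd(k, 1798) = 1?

First factor: 1798 = 2 · 29 · 31.
φ(1798) = 1798 · (1 − 1/2) · (1 − 1/29) · (1 − 1/31)
       = 1798 · 840/1798 = 840.

840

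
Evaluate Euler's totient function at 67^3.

φ(67^3) = 67^3 − 67^2 = 300763 − 4489 = 296274.

296274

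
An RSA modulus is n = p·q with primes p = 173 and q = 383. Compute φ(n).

65704

For distinct primes, φ(pq) = (p−1)(q−1) = 172 × 382 = 65704.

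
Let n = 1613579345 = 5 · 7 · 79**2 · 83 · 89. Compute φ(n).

1067159808

φ(1613579345) = 1613579345 · (1 − 1/5) · (1 − 1/7) · (1 − 1/79) · (1 − 1/83) · (1 − 1/89)
       = 1613579345 · 13508352/20425055 = 1067159808.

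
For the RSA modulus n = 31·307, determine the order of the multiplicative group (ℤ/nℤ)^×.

9180

φ(9517) = 9517 · (1 − 1/31) · (1 − 1/307)
       = 9517 · 9180/9517 = 9180.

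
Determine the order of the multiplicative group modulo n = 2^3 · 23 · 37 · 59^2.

φ(2^3) = 2^2·(2−1) = 4·1 = 4.
φ(23) = 23 − 1 = 22.
φ(37) = 37 − 1 = 36.
φ(59^2) = 59^2 − 59^1 = 3481 − 59 = 3422.
φ(23698648) = 4 × 22 × 36 × 3422 = 10840896.

10840896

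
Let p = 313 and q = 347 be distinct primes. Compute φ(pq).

For distinct primes, φ(pq) = (p−1)(q−1) = 312 × 346 = 107952.

107952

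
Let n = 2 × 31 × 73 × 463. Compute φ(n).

997920

φ(2095538) = 2095538 · (1 − 1/2) · (1 − 1/31) · (1 − 1/73) · (1 − 1/463)
       = 2095538 · 997920/2095538 = 997920.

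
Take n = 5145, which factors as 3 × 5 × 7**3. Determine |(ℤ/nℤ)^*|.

φ(5145) = 5145 · (1 − 1/3) · (1 − 1/5) · (1 − 1/7)
       = 5145 · 48/105 = 2352.

2352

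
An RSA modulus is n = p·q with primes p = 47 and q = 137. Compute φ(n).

6256

φ(6439) = 6439 · (1 − 1/47) · (1 − 1/137)
       = 6439 · 6256/6439 = 6256.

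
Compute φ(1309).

Factor 1309: 1309 = 7 × 11 × 17.
φ(7) = 7 − 1 = 6.
φ(11) = 11 − 1 = 10.
φ(17) = 17 − 1 = 16.
Multiply: 6 · 10 · 16 = 960.

960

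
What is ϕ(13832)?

5184

Factor 13832: 13832 = 2**3 · 7 · 13 · 19.
φ(13832) = 13832 · (1 − 1/2) · (1 − 1/7) · (1 − 1/13) · (1 − 1/19)
       = 13832 · 1296/3458 = 5184.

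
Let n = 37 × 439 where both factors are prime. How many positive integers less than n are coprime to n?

15768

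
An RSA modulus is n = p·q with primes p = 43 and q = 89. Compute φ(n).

φ(3827) = 3827 · (1 − 1/43) · (1 − 1/89)
       = 3827 · 3696/3827 = 3696.

3696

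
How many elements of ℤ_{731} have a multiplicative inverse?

672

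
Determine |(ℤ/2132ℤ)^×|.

Prime factorization: 2132 = 2^2 · 13 · 41.
φ(2^2) = 2^2 − 2^1 = 4 − 2 = 2.
φ(13) = 13 − 1 = 12.
φ(41) = 41 − 1 = 40.
φ(2132) = 2 × 12 × 40 = 960.

960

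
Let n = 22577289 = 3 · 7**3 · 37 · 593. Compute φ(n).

12531456

φ(3) = 3 − 1 = 2.
φ(7^3) = 7^2·(7−1) = 49·6 = 294.
φ(37) = 37 − 1 = 36.
φ(593) = 593 − 1 = 592.
φ(22577289) = 2 × 294 × 36 × 592 = 12531456.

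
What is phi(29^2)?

812

φ(29^2) = 29^1·(29−1) = 29·28 = 812.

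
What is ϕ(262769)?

215040

Factor 262769: 262769 = 13 * 17 * 29 * 41.
φ(262769) = 262769 · (1 − 1/13) · (1 − 1/17) · (1 − 1/29) · (1 − 1/41)
       = 262769 · 215040/262769 = 215040.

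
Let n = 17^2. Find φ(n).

φ(17^2) = 17^2 − 17^1 = 289 − 17 = 272.

272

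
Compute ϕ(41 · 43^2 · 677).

48834240

φ(51322693) = 51322693 · (1 − 1/41) · (1 − 1/43) · (1 − 1/677)
       = 51322693 · 1135680/1193551 = 48834240.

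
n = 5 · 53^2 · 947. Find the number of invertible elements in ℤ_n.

10428704

φ(13300615) = 13300615 · (1 − 1/5) · (1 − 1/53) · (1 − 1/947)
       = 13300615 · 196768/250955 = 10428704.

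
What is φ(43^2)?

φ(43^2) = 43^2 − 43^1 = 1849 − 43 = 1806.

1806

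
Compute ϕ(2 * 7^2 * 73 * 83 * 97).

φ(2) = 2 − 1 = 1.
φ(7^2) = 7^1·(7−1) = 7·6 = 42.
φ(73) = 73 − 1 = 72.
φ(83) = 83 − 1 = 82.
φ(97) = 97 − 1 = 96.
Multiply: 1 · 42 · 72 · 82 · 96 = 23804928.

23804928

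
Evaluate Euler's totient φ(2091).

2091 = 3 · 17 · 41.
φ(3) = 3 − 1 = 2.
φ(17) = 17 − 1 = 16.
φ(41) = 41 − 1 = 40.
Since φ is multiplicative, φ(2091) = 2 · 16 · 40 = 1280.

1280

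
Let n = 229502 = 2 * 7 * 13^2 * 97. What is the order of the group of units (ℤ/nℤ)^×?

89856

φ(229502) = 229502 · (1 − 1/2) · (1 − 1/7) · (1 − 1/13) · (1 − 1/97)
       = 229502 · 6912/17654 = 89856.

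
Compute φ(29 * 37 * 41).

40320

φ(29) = 29 − 1 = 28.
φ(37) = 37 − 1 = 36.
φ(41) = 41 − 1 = 40.
φ(43993) = 28 × 36 × 40 = 40320.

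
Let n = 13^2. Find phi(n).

156

φ(13^2) = 13^1·(13−1) = 13·12 = 156.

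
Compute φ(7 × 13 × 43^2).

φ(168259) = 168259 · (1 − 1/7) · (1 − 1/13) · (1 − 1/43)
       = 168259 · 3024/3913 = 130032.

130032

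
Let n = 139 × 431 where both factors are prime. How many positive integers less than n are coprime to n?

59340

φ(139) = 139 − 1 = 138.
φ(431) = 431 − 1 = 430.
φ(59909) = 138 × 430 = 59340.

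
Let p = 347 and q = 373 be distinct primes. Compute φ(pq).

128712

φ(347) = 347 − 1 = 346.
φ(373) = 373 − 1 = 372.
Since φ is multiplicative, φ(129431) = 346 · 372 = 128712.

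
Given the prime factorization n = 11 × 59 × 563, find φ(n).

325960

φ(365387) = 365387 · (1 − 1/11) · (1 − 1/59) · (1 − 1/563)
       = 365387 · 325960/365387 = 325960.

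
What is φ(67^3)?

φ(300763) = 300763 · (1 − 1/67)
       = 300763 · 66/67 = 296274.

296274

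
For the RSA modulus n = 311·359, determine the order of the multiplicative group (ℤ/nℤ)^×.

110980

φ(n) = (p − 1)(q − 1) = (311−1)(359−1) = 310·358 = 110980.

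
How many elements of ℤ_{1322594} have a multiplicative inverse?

511056

Factor 1322594: 1322594 = 2 · 7 · 13**3 · 43.
φ(2) = 2 − 1 = 1.
φ(7) = 7 − 1 = 6.
φ(13^3) = 13^3 − 13^2 = 2197 − 169 = 2028.
φ(43) = 43 − 1 = 42.
φ(1322594) = 1 × 6 × 2028 × 42 = 511056.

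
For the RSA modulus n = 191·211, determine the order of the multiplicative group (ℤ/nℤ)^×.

39900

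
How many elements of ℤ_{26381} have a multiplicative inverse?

Factor 26381: 26381 = 23 · 31 · 37.
φ(26381) = 26381 · (1 − 1/23) · (1 − 1/31) · (1 − 1/37)
       = 26381 · 23760/26381 = 23760.

23760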